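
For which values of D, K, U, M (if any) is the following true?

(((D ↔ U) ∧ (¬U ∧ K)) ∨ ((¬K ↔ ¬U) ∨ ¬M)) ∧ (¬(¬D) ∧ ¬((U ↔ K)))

D: True, K: True, U: False, M: False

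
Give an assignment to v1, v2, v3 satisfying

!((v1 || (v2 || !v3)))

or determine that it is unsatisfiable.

v1 = False, v2 = False, v3 = True

  !((v1 || (v2 || !v3))) = True
    v1 || (v2 || !v3) = False
      v2 || !v3 = False
        !v3 = False
The formula evaluates to True.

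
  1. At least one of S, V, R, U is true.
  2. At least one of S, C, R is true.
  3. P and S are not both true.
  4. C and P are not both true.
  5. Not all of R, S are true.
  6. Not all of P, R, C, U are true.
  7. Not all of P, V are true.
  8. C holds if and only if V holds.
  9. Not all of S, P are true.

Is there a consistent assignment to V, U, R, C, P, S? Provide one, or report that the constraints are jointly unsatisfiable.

V: False, U: True, R: True, C: False, P: True, S: False

  (1) {S, V, R, U}: 2 true — at least one ✓
  (2) {S, C, R}: 1 true — at least one ✓
  (3) P=T, S=F — not both ✓
  (4) C=F, P=T — not both ✓
  (5) {R, S}: 1/2 true — not all ✓
  (6) {P, R, C, U}: 3/4 true — not all ✓
  (7) {P, V}: 1/2 true — not all ✓
  (8) C=F, V=F — same ✓
  (9) {S, P}: 1/2 true — not all ✓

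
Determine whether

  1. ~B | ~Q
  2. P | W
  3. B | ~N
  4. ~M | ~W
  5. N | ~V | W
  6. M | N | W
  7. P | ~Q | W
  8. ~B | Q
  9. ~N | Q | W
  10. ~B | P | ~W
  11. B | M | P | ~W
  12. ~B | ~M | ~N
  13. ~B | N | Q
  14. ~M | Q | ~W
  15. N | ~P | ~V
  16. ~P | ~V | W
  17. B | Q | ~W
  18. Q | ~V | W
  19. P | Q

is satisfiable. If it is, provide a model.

Set W = False.
  then (P | W) forces P = True.
  then (~P | ~V | W) forces V = False.
Set Q = True.
  then (~B | ~Q) forces B = False.
  then (B | ~N) forces N = False.
  then (M | N | W) forces M = True.
All clauses satisfied.

W=F; Q=T; V=F; M=T; P=T; N=F; B=F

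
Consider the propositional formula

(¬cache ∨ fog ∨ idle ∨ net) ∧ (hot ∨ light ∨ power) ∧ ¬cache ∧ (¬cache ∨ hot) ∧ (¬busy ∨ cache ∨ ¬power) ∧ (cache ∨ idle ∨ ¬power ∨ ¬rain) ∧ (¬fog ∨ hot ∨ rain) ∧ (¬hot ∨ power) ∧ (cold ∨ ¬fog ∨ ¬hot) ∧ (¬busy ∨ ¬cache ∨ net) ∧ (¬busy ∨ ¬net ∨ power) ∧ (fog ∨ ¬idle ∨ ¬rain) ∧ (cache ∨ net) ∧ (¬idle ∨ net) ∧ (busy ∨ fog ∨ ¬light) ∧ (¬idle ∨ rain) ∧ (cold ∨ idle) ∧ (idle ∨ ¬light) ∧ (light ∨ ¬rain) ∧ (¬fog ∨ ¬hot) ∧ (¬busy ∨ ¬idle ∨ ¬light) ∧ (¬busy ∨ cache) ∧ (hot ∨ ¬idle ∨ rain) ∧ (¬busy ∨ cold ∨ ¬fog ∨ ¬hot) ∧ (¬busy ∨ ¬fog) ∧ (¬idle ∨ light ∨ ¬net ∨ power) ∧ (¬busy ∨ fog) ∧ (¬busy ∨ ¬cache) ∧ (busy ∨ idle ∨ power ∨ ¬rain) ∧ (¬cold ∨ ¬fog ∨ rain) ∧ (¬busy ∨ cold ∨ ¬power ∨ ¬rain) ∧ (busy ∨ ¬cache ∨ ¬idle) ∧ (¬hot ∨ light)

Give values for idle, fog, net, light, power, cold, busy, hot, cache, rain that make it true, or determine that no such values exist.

Unit clause (¬cache) forces cache = False.
In (cache ∨ net) only net is left, so net = True.
In (¬busy ∨ cache) only ¬busy is left, so busy = False.
Set idle = True.
  then (¬idle ∨ rain) forces rain = True.
  then (light ∨ ¬rain) forces light = True.
  then (fog ∨ ¬idle ∨ ¬rain) forces fog = True.
  then (¬fog ∨ ¬hot) forces hot = False.
Set power = False.
Set cold = True.
All clauses satisfied.

idle: True; fog: True; net: True; light: True; power: False; cold: True; busy: False; hot: False; cache: False; rain: True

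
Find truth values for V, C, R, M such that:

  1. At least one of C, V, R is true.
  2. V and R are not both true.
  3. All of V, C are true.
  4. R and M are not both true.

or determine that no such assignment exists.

V=T; C=T; R=F; M=F

  (1) {C, V, R}: 2 true — at least one ✓
  (2) V=T, R=F — not both ✓
  (3) {V, C}: all 2 true ✓
  (4) R=F, M=F — not both ✓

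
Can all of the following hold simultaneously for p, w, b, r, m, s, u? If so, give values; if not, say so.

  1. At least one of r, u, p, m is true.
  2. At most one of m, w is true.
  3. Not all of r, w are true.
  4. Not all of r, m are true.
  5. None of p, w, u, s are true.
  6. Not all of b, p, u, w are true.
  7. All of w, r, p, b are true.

Case p = True:
  Constraint (5) is violated (p=T) — contradiction.
Case p = False:
  Constraint (7) is violated (p=F) — contradiction.
Both cases fail — unsatisfiable.

No satisfying assignment exists.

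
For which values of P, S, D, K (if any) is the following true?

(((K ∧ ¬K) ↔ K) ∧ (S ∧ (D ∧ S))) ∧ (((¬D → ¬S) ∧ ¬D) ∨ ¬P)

P: False, S: True, D: True, K: False

  ((K ∧ ¬K) ↔ K) ∧ (S ∧ (D ∧ S)) = True
    (K ∧ ¬K) ↔ K = True
      K ∧ ¬K = False
        ¬K = True
    S ∧ (D ∧ S) = True
      D ∧ S = True
  ((¬D → ¬S) ∧ ¬D) ∨ ¬P = True
    (¬D → ¬S) ∧ ¬D = False
      ¬D → ¬S = True
        ¬D = False
        ¬S = False
      ¬D = False
    ¬P = True
Both conjuncts True, so the formula holds.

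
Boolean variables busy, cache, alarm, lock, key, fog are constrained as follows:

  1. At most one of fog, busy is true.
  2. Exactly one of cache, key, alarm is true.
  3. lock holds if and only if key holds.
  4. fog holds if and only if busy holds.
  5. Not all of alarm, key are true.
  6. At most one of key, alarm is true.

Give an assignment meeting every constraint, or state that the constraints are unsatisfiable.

busy: False; cache: False; alarm: True; lock: False; key: False; fog: False

  (1) {fog, busy}: 0 true — at most one ✓
  (2) {cache, key, alarm}: 1 true — exactly one ✓
  (3) lock=F, key=F — same ✓
  (4) fog=F, busy=F — same ✓
  (5) {alarm, key}: 1/2 true — not all ✓
  (6) {key, alarm}: 1 true — at most one ✓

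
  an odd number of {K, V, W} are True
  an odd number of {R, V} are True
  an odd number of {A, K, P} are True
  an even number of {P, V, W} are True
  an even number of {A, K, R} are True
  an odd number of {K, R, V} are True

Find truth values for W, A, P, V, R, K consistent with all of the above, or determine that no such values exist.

W: False, A: False, P: True, V: True, R: False, K: False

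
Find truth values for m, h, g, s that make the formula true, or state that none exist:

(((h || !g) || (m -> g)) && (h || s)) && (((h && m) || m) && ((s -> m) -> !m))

Case m = True: the conjunct (s -> m) -> !m becomes (s -> True) -> !True = False.
Case m = False: the conjunct (h && m) || m becomes (h && False) || False = False.
Both cases fail — unsatisfiable.

Unsatisfiable — no assignment works.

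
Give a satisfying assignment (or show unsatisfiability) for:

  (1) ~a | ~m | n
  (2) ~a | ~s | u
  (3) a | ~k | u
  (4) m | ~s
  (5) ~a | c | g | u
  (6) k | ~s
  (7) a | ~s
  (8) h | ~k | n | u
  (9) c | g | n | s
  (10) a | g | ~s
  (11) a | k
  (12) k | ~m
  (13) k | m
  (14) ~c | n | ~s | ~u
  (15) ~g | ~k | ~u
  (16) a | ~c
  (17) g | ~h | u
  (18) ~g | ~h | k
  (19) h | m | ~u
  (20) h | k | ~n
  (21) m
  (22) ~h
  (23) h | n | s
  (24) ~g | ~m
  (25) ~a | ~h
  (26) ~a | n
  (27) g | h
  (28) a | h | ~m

Unsatisfiable — no assignment works.

Case m = True:
  (k | ~m) forces k = True.
  (~h) forces h = False.
  (~g | ~m) forces g = False.
  Clause (g | h) is falsified — contradiction.
Case m = False:
  Clause (m) is falsified — contradiction.
Both cases fail, so the formula is unsatisfiable.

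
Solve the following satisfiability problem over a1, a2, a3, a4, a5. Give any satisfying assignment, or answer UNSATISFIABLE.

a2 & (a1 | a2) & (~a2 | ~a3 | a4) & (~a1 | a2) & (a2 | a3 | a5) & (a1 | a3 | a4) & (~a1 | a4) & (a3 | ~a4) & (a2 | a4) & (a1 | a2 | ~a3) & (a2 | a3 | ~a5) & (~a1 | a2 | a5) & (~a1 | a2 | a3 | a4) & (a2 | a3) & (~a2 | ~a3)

Unsatisfiable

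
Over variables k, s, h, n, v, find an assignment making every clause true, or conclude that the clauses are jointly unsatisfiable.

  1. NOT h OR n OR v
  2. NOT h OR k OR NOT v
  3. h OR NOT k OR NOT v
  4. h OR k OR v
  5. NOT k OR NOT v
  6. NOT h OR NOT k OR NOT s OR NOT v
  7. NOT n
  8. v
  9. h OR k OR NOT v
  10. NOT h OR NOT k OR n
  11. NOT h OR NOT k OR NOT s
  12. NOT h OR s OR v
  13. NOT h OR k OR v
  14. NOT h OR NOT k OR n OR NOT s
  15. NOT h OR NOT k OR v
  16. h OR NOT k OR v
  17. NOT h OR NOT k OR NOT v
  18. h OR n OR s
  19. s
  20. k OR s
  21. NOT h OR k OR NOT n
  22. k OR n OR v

UNSATISFIABLE

Case v = True:
  (NOT k OR NOT v) forces k = False.
  (NOT h OR k OR NOT v) forces h = False.
  Clause (h OR k OR NOT v) is falsified — contradiction.
Case v = False:
  Clause (v) is falsified — contradiction.
Both cases fail, so the formula is unsatisfiable.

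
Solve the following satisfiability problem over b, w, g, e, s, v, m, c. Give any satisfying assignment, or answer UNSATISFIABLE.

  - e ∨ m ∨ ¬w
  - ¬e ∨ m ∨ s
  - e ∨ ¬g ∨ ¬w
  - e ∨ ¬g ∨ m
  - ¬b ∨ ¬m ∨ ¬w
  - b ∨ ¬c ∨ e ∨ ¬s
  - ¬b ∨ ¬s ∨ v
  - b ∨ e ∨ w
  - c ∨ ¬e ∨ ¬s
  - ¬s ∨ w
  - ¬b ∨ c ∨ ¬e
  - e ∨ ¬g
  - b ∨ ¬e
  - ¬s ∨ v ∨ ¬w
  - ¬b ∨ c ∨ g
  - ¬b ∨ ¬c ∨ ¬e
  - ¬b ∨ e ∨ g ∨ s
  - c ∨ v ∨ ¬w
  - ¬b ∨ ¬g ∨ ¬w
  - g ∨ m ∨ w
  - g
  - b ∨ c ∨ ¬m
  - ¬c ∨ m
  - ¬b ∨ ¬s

The formula is unsatisfiable.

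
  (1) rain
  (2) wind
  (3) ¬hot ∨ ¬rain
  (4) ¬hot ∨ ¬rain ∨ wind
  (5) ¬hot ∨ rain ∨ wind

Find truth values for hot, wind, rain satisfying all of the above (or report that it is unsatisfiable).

Unit clause (rain) forces rain = True.
Unit clause (wind) forces wind = True.
In (¬hot ∨ ¬rain) only ¬hot is left, so hot = False.
Check each clause:
  (rain): rain holds.
  (wind): wind holds.
  (¬hot ∨ ¬rain): ¬hot holds.
  (¬hot ∨ ¬rain ∨ wind): ¬hot holds.
  (¬hot ∨ rain ∨ wind): ¬hot holds.
All clauses satisfied.

hot: False, wind: True, rain: True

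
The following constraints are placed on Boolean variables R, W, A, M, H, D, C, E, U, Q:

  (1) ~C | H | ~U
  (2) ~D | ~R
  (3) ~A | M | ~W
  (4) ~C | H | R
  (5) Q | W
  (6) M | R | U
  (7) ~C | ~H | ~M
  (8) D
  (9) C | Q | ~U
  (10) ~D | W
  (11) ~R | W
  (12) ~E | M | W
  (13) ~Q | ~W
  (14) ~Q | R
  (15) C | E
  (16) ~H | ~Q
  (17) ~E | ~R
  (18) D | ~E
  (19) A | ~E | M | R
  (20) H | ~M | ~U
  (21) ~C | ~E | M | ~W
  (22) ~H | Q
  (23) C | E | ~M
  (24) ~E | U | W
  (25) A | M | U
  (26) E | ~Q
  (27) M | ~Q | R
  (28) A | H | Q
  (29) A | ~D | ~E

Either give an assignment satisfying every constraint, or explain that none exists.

R=F; W=T; A=T; M=T; H=F; D=T; C=F; E=T; U=F; Q=F

Unit clause (D) forces D = True.
In (~D | W) only W is left, so W = True.
In (~Q | ~W) only ~Q is left, so Q = False.
In (~H | Q) only ~H is left, so H = False.
In (A | H | Q) only A is left, so A = True.
In (~D | ~R) only ~R is left, so R = False.
In (~A | M | ~W) only M is left, so M = True.
In (~C | H | R) only ~C is left, so C = False.
In (C | Q | ~U) only ~U is left, so U = False.
In (C | E) only E is left, so E = True.
All clauses satisfied.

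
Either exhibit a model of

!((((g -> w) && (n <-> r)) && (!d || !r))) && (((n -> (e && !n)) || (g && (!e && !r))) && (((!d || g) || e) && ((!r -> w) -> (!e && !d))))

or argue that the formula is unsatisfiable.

g = False, n = False, d = False, r = True, e = False, w = False

  !((((g -> w) && (n <-> r)) && (!d || !r))) = True
    ((g -> w) && (n <-> r)) && (!d || !r) = False
      (g -> w) && (n <-> r) = False
        g -> w = True
        n <-> r = False
      !d || !r = True
        !d = True
        !r = False
  ((n -> (e && !n)) || (g && (!e && !r))) && (((!d || g) || e) && ((!r -> w) -> (!e && !d))) = True
    (n -> (e && !n)) || (g && (!e && !r)) = True
      n -> (e && !n) = True
        e && !n = False
          !n = True
      g && (!e && !r) = False
        !e && !r = False
          !e = True
          !r = False
    ((!d || g) || e) && ((!r -> w) -> (!e && !d)) = True
      (!d || g) || e = True
        !d || g = True
          !d = True
      (!r -> w) -> (!e && !d) = True
        !r -> w = True
          !r = False
        !e && !d = True
          !e = True
          !d = True
Both conjuncts True, so the formula holds.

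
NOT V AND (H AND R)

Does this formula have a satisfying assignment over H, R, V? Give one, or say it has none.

H: True, R: True, V: False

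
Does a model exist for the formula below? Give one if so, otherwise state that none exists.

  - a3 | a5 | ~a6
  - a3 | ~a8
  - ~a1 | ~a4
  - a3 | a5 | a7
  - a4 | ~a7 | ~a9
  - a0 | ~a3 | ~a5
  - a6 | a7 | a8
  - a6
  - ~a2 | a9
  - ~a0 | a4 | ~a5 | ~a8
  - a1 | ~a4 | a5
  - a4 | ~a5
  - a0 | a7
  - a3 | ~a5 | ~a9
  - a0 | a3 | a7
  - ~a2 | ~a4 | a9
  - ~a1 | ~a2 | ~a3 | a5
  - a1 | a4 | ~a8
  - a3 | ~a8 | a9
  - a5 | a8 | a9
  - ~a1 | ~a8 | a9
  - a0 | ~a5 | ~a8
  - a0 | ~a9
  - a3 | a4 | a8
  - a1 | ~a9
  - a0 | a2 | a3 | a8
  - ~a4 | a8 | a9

a0 = True; a1 = False; a2 = False; a3 = True; a4 = True; a5 = True; a6 = True; a7 = False; a8 = True; a9 = False

Unit clause (a6) forces a6 = True.
Set a0 = True.
Set a1 = False.
  then (a1 | ~a9) forces a9 = False.
  then (~a2 | a9) forces a2 = False.
Try a3 = False:
  (a3 | a5 | ~a6) forces a5 = True.
  (a3 | ~a8) forces a8 = False.
  (a4 | ~a5) forces a4 = True.
  clause (~a4 | a8 | a9) is falsified — backtrack.
So a3 = True.
Set a4 = True.
  then (a1 | ~a4 | a5) forces a5 = True.
  then (~a4 | a8 | a9) forces a8 = True.
Set a7 = False.
All clauses satisfied.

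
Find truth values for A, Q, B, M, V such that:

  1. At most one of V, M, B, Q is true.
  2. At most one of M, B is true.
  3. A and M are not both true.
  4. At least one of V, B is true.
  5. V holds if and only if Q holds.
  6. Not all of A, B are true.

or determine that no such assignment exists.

A = False, Q = False, B = True, M = False, V = False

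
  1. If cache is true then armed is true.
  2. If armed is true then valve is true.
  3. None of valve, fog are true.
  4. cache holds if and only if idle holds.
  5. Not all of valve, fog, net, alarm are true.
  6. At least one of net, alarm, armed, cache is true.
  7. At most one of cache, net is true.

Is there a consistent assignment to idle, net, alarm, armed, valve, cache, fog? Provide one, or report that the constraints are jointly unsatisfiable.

idle = False; net = True; alarm = True; armed = False; valve = False; cache = False; fog = False

  (1) cache=F ⇒ armed: vacuous ✓
  (2) armed=F ⇒ valve: vacuous ✓
  (3) {valve, fog}: 0 true — none ✓
  (4) cache=F, idle=F — same ✓
  (5) {valve, fog, net, alarm}: 2/4 true — not all ✓
  (6) {net, alarm, armed, cache}: 2 true — at least one ✓
  (7) {cache, net}: 1 true — at most one ✓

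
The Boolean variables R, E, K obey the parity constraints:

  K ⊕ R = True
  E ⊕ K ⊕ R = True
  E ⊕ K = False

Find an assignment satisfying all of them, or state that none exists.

R=T, E=F, K=F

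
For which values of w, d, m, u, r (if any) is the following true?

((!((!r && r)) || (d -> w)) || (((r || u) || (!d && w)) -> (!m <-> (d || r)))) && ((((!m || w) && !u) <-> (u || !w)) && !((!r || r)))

No satisfying assignment exists.

The conjunct !((!r || r)) is unsatisfiable on its own:
  r=F: evaluates to False.
  r=T: evaluates to False.
So the whole conjunction is unsatisfiable.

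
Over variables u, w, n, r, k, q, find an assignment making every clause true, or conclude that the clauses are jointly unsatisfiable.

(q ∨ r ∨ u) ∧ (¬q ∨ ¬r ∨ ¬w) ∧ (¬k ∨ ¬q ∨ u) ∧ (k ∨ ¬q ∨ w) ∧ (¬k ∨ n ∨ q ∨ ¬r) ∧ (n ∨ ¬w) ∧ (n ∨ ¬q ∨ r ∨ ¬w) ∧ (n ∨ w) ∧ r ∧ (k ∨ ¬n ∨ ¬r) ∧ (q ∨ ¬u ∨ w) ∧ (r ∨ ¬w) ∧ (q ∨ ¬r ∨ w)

u = True, w = True, n = True, r = True, k = True, q = False

Unit clause (r) forces r = True.
Set u = True.
Set w = True.
  then (¬q ∨ ¬r ∨ ¬w) forces q = False.
  then (n ∨ ¬w) forces n = True.
  then (k ∨ ¬n ∨ ¬r) forces k = True.
All clauses satisfied.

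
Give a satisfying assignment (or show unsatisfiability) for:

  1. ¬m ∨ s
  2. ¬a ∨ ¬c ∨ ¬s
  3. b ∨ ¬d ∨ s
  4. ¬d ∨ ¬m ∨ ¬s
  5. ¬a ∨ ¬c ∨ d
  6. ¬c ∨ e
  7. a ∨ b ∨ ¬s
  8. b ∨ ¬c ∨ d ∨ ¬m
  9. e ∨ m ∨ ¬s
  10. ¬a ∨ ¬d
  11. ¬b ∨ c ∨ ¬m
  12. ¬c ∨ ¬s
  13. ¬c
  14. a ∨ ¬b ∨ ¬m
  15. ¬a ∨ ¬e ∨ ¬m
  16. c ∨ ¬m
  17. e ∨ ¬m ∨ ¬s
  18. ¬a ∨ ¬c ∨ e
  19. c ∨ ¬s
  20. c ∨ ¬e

m: False; b: False; s: False; c: False; e: False; d: False; a: True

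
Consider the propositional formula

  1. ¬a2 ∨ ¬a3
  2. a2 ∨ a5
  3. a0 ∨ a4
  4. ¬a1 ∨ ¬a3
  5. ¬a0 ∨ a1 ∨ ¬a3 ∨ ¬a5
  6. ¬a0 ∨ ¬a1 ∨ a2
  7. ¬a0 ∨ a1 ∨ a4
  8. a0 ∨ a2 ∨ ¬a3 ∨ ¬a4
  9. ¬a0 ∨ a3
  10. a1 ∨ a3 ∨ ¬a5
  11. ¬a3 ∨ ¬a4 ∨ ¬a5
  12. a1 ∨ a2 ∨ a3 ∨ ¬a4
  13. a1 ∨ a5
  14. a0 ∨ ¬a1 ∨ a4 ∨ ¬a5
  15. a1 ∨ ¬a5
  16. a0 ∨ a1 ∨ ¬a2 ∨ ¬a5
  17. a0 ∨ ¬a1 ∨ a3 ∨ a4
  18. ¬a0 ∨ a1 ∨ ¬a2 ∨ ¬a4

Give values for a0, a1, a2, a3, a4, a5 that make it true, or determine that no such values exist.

Try a0 = True:
  (¬a0 ∨ a3) forces a3 = True.
  (¬a2 ∨ ¬a3) forces a2 = False.
  (a2 ∨ a5) forces a5 = True.
  (¬a1 ∨ ¬a3) forces a1 = False.
  clause (¬a0 ∨ a1 ∨ ¬a3 ∨ ¬a5) is falsified — backtrack.
So a0 = False.
  then (a0 ∨ a4) forces a4 = True.
Try a1 = False:
  (a1 ∨ a5) forces a5 = True.
  clause (a1 ∨ ¬a5) is falsified — backtrack.
So a1 = True.
  then (¬a1 ∨ ¬a3) forces a3 = False.
Set a2 = False.
  then (a2 ∨ a5) forces a5 = True.
All clauses satisfied.

a0: False, a1: True, a2: False, a3: False, a4: True, a5: True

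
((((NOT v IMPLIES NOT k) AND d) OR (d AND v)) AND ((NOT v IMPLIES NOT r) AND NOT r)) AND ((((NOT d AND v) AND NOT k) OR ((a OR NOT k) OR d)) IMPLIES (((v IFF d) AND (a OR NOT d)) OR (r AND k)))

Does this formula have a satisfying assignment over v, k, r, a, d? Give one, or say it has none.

v = True, k = True, r = False, a = True, d = True

  (((NOT v IMPLIES NOT k) AND d) OR (d AND v)) AND ((NOT v IMPLIES NOT r) AND NOT r) = True
    ((NOT v IMPLIES NOT k) AND d) OR (d AND v) = True
      (NOT v IMPLIES NOT k) AND d = True
        NOT v IMPLIES NOT k = True
          NOT v = False
          NOT k = False
      d AND v = True
    (NOT v IMPLIES NOT r) AND NOT r = True
      NOT v IMPLIES NOT r = True
        NOT v = False
        NOT r = True
      NOT r = True
  (((NOT d AND v) AND NOT k) OR ((a OR NOT k) OR d)) IMPLIES (((v IFF d) AND (a OR NOT d)) OR (r AND k)) = True
    ((NOT d AND v) AND NOT k) OR ((a OR NOT k) OR d) = True
      (NOT d AND v) AND NOT k = False
        NOT d AND v = False
          NOT d = False
        NOT k = False
      (a OR NOT k) OR d = True
        a OR NOT k = True
          NOT k = False
    ((v IFF d) AND (a OR NOT d)) OR (r AND k) = True
      (v IFF d) AND (a OR NOT d) = True
        v IFF d = True
        a OR NOT d = True
          NOT d = False
      r AND k = False
Both conjuncts True, so the formula holds.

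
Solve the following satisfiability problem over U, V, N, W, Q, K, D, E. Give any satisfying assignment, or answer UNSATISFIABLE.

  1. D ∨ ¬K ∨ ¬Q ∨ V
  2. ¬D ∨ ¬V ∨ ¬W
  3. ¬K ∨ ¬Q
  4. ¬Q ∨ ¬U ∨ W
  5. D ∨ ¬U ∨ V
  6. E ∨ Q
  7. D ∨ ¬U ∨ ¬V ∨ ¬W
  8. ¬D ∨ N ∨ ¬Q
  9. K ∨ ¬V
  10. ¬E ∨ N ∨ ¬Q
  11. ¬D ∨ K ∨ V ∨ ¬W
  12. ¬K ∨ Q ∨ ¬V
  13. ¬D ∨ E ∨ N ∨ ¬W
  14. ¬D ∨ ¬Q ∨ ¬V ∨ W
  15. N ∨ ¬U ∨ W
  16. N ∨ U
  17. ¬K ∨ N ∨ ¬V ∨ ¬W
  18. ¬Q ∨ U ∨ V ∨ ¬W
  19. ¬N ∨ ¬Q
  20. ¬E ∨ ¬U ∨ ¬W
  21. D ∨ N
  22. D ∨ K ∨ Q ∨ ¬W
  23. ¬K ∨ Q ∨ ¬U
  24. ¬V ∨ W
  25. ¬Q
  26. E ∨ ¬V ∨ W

U: False, V: False, N: True, W: False, Q: False, K: False, D: False, E: True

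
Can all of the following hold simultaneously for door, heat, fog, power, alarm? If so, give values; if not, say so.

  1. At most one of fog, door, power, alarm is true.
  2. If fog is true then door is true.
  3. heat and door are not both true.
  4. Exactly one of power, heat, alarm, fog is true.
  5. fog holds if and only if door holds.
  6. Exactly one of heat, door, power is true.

door = False; heat = True; fog = False; power = False; alarm = False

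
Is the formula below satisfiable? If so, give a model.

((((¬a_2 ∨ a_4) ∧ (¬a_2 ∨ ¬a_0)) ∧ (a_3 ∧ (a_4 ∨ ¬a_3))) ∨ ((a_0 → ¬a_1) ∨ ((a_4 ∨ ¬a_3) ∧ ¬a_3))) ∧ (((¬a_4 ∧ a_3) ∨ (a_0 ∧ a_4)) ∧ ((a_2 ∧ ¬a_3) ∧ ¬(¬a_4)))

a_0=T, a_1=F, a_2=T, a_3=F, a_4=T

  (((¬a_2 ∨ a_4) ∧ (¬a_2 ∨ ¬a_0)) ∧ (a_3 ∧ (a_4 ∨ ¬a_3))) ∨ ((a_0 → ¬a_1) ∨ ((a_4 ∨ ¬a_3) ∧ ¬a_3)) = True
    ((¬a_2 ∨ a_4) ∧ (¬a_2 ∨ ¬a_0)) ∧ (a_3 ∧ (a_4 ∨ ¬a_3)) = False
      (¬a_2 ∨ a_4) ∧ (¬a_2 ∨ ¬a_0) = False
        ¬a_2 ∨ a_4 = True
          ¬a_2 = False
        ¬a_2 ∨ ¬a_0 = False
          ¬a_2 = False
          ¬a_0 = False
      a_3 ∧ (a_4 ∨ ¬a_3) = False
        a_4 ∨ ¬a_3 = True
          ¬a_3 = True
    (a_0 → ¬a_1) ∨ ((a_4 ∨ ¬a_3) ∧ ¬a_3) = True
      a_0 → ¬a_1 = True
        ¬a_1 = True
      (a_4 ∨ ¬a_3) ∧ ¬a_3 = True
        a_4 ∨ ¬a_3 = True
          ¬a_3 = True
        ¬a_3 = True
  ((¬a_4 ∧ a_3) ∨ (a_0 ∧ a_4)) ∧ ((a_2 ∧ ¬a_3) ∧ ¬(¬a_4)) = True
    (¬a_4 ∧ a_3) ∨ (a_0 ∧ a_4) = True
      ¬a_4 ∧ a_3 = False
        ¬a_4 = False
      a_0 ∧ a_4 = True
    (a_2 ∧ ¬a_3) ∧ ¬(¬a_4) = True
      a_2 ∧ ¬a_3 = True
        ¬a_3 = True
      ¬(¬a_4) = True
        ¬a_4 = False
Both conjuncts True, so the formula holds.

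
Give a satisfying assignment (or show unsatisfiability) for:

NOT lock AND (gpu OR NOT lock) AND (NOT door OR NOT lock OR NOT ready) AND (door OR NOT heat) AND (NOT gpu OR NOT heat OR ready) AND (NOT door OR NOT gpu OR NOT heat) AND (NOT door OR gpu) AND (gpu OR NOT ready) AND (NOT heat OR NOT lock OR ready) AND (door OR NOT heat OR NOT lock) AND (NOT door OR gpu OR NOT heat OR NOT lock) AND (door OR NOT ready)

Unit clause (NOT lock) forces lock = False.
Set gpu = True.
Set heat = False.
Set ready = True.
  then (door OR NOT ready) forces door = True.
All clauses satisfied.

gpu = True, heat = False, ready = True, lock = False, door = True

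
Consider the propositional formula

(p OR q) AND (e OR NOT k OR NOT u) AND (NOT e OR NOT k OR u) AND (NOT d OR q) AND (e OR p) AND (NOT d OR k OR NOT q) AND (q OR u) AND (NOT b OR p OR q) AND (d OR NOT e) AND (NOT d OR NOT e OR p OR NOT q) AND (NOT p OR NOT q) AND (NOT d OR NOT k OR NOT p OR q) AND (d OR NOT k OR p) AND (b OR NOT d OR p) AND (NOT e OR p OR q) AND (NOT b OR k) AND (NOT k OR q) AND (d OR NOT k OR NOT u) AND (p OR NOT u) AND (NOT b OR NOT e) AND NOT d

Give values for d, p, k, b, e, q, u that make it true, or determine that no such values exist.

d = False, p = True, k = False, b = False, e = False, q = False, u = True

Unit clause (NOT d) forces d = False.
In (d OR NOT e) only NOT e is left, so e = False.
In (e OR p) only p is left, so p = True.
In (NOT p OR NOT q) only NOT q is left, so q = False.
In (NOT k OR q) only NOT k is left, so k = False.
In (q OR u) only u is left, so u = True.
In (NOT b OR k) only NOT b is left, so b = False.
All clauses satisfied.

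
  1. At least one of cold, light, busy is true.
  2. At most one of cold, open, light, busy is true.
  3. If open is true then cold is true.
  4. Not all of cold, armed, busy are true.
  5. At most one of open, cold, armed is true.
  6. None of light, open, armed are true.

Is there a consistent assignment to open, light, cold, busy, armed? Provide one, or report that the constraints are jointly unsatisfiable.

open=F, light=F, cold=T, busy=F, armed=F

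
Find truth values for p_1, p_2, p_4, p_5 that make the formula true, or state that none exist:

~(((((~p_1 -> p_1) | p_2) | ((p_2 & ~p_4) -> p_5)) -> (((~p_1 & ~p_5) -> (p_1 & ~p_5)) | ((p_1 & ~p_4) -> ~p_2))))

UNSATISFIABLE

Case p_1 = True: the formula becomes ~((True -> True)) = False.
Case p_1 = False: the formula becomes ~(((p_2 | ((p_2 & ~p_4) -> p_5)) -> True)) = False.
Both cases fail — unsatisfiable.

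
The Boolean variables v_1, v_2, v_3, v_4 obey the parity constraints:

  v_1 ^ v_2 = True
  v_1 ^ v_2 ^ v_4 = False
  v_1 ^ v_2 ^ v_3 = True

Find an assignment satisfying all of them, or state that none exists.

v_1=F, v_2=T, v_3=F, v_4=T

v_1 ^ v_2 = F ^ T = True ✓
v_1 ^ v_2 ^ v_4 = F ^ T ^ T = False ✓
v_1 ^ v_2 ^ v_3 = F ^ T ^ F = True ✓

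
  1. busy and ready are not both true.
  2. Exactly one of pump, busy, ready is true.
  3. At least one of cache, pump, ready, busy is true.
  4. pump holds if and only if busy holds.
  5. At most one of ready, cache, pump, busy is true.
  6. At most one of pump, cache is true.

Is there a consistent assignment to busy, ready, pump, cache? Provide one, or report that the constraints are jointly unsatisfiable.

busy = False; ready = True; pump = False; cache = False

  (1) busy=F, ready=T — not both ✓
  (2) {pump, busy, ready}: 1 true — exactly one ✓
  (3) {cache, pump, ready, busy}: 1 true — at least one ✓
  (4) pump=F, busy=F — same ✓
  (5) {ready, cache, pump, busy}: 1 true — at most one ✓
  (6) {pump, cache}: 0 true — at most one ✓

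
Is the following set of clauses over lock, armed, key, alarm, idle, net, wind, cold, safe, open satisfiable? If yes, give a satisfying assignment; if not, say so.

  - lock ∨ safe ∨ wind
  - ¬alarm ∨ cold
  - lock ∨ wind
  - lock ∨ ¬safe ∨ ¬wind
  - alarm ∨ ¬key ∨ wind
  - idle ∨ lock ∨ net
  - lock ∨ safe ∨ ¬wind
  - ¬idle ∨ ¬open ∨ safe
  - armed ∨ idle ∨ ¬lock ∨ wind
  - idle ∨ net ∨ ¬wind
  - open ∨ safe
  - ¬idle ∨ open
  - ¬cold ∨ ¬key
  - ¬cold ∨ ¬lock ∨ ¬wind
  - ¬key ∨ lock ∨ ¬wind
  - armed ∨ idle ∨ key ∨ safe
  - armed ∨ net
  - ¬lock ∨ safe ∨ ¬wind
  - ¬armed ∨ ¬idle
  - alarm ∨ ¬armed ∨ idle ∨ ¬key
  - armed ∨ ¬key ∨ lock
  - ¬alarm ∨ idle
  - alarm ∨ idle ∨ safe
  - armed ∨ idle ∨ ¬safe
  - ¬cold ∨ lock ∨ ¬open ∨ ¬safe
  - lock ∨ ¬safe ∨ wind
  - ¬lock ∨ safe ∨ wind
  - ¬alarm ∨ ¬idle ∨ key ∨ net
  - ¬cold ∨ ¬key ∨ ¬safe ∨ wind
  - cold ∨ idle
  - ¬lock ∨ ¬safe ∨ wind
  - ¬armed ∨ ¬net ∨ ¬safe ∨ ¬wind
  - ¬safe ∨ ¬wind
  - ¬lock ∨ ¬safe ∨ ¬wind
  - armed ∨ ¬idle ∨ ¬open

Unsatisfiable — no assignment works.

Case wind = True:
  (¬safe ∨ ¬wind) forces safe = False.
  (lock ∨ safe ∨ ¬wind) forces lock = True.
  Clause (¬lock ∨ safe ∨ ¬wind) is falsified — contradiction.
Case wind = False:
  (lock ∨ wind) forces lock = True.
  (¬lock ∨ safe ∨ wind) forces safe = True.
  Clause (¬lock ∨ ¬safe ∨ wind) is falsified — contradiction.
Both cases fail, so the formula is unsatisfiable.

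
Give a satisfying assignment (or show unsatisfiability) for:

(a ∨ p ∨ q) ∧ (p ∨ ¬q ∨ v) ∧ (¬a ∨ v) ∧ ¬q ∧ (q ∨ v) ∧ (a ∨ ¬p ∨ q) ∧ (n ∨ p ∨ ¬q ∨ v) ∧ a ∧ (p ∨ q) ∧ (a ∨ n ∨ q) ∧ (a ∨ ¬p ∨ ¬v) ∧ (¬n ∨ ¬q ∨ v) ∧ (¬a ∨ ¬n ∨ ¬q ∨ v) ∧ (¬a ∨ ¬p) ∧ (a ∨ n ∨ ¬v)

Unsatisfiable

Case a = True:
  (¬a ∨ v) forces v = True.
  (¬q) forces q = False.
  (p ∨ q) forces p = True.
  Clause (¬a ∨ ¬p) is falsified — contradiction.
Case a = False:
  Clause (a) is falsified — contradiction.
Both cases fail, so the formula is unsatisfiable.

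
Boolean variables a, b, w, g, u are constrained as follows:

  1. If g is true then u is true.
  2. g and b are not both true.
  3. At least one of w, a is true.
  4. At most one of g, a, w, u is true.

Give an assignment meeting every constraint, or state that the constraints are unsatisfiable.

a: True, b: False, w: False, g: False, u: False

  (1) g=F ⇒ u: vacuous ✓
  (2) g=F, b=F — not both ✓
  (3) {w, a}: 1 true — at least one ✓
  (4) {g, a, w, u}: 1 true — at most one ✓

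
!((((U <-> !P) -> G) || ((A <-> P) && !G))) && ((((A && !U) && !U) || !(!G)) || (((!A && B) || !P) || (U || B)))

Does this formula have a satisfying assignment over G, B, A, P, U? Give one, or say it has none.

G = False; B = True; A = True; P = False; U = True

  !((((U <-> !P) -> G) || ((A <-> P) && !G))) = True
    ((U <-> !P) -> G) || ((A <-> P) && !G) = False
      (U <-> !P) -> G = False
        U <-> !P = True
          !P = True
      (A <-> P) && !G = False
        A <-> P = False
        !G = True
  (((A && !U) && !U) || !(!G)) || (((!A && B) || !P) || (U || B)) = True
    ((A && !U) && !U) || !(!G) = False
      (A && !U) && !U = False
        A && !U = False
          !U = False
        !U = False
      !(!G) = False
        !G = True
    ((!A && B) || !P) || (U || B) = True
      (!A && B) || !P = True
        !A && B = False
          !A = False
        !P = True
      U || B = True
Both conjuncts True, so the formula holds.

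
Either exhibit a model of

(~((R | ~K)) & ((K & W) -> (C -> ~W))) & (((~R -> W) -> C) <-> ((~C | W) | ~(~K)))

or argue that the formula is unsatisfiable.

R: False, W: False, K: True, C: False

  ~((R | ~K)) & ((K & W) -> (C -> ~W)) = True
    ~((R | ~K)) = True
      R | ~K = False
        ~K = False
    (K & W) -> (C -> ~W) = True
      K & W = False
      C -> ~W = True
        ~W = True
  ((~R -> W) -> C) <-> ((~C | W) | ~(~K)) = True
    (~R -> W) -> C = True
      ~R -> W = False
        ~R = True
    (~C | W) | ~(~K) = True
      ~C | W = True
        ~C = True
      ~(~K) = True
        ~K = False
Both conjuncts True, so the formula holds.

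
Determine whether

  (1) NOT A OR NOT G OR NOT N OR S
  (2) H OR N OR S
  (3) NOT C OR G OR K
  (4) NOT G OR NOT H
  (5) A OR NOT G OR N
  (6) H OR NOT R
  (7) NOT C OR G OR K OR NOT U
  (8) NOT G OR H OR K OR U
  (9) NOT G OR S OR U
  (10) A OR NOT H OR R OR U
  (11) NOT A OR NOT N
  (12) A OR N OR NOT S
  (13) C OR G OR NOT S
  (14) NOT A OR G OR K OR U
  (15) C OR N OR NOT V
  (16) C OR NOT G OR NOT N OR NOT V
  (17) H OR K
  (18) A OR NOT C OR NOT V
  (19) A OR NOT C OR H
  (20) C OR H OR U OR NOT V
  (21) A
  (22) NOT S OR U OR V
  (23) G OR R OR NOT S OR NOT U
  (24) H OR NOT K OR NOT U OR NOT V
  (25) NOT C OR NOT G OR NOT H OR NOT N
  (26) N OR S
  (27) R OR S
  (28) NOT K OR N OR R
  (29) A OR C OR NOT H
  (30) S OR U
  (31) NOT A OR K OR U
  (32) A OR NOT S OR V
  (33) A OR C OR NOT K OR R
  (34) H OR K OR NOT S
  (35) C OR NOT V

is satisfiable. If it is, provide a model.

Unit clause (A) forces A = True.
In (NOT A OR NOT N) only NOT N is left, so N = False.
In (N OR S) only S is left, so S = True.
Set K = True.
  then (NOT K OR N OR R) forces R = True.
  then (H OR NOT R) forces H = True.
  then (NOT G OR NOT H) forces G = False.
  then (C OR G OR NOT S) forces C = True.
Set V = True.
Set U = True.
All clauses satisfied.

N=F, K=T, H=T, R=T, V=T, U=T, G=F, S=T, A=T, C=T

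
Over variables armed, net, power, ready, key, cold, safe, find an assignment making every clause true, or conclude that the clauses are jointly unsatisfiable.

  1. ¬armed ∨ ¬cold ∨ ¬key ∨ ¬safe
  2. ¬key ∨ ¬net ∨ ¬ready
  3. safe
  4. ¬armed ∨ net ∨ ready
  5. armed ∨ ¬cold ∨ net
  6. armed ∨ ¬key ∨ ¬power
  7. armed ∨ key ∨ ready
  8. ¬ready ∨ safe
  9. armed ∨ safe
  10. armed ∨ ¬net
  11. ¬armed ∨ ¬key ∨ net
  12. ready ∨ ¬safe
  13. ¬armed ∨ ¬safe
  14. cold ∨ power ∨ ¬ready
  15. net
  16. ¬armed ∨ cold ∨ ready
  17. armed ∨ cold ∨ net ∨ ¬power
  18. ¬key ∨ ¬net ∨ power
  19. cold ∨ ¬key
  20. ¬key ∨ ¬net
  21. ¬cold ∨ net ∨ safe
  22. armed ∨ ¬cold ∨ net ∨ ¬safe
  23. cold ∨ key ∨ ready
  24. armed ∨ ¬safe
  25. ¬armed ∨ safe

Case armed = True:
  (safe) forces safe = True.
  Clause (¬armed ∨ ¬safe) is falsified — contradiction.
Case armed = False:
  (safe) forces safe = True.
  Clause (armed ∨ ¬safe) is falsified — contradiction.
Both cases fail, so the formula is unsatisfiable.

Unsatisfiable — no assignment works.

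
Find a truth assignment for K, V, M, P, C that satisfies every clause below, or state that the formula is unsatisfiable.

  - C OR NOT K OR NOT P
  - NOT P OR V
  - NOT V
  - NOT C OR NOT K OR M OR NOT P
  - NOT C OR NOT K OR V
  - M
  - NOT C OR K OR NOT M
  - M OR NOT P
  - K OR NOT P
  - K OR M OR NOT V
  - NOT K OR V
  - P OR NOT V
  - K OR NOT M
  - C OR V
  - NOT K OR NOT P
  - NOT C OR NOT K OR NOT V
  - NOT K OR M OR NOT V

Case V = True:
  Clause (NOT V) is falsified — contradiction.
Case V = False:
  (NOT P OR V) forces P = False.
  (M) forces M = True.
  (NOT K OR V) forces K = False.
  Clause (K OR NOT M) is falsified — contradiction.
Both cases fail, so the formula is unsatisfiable.

The formula is unsatisfiable.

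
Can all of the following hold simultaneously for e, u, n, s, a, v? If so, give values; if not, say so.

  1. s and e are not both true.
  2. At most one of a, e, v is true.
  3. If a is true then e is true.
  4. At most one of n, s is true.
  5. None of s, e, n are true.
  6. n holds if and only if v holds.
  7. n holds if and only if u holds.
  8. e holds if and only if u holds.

e = False; u = False; n = False; s = False; a = False; v = False

  (1) s=F, e=F — not both ✓
  (2) {a, e, v}: 0 true — at most one ✓
  (3) a=F ⇒ e: vacuous ✓
  (4) {n, s}: 0 true — at most one ✓
  (5) {s, e, n}: 0 true — none ✓
  (6) n=F, v=F — same ✓
  (7) n=F, u=F — same ✓
  (8) e=F, u=F — same ✓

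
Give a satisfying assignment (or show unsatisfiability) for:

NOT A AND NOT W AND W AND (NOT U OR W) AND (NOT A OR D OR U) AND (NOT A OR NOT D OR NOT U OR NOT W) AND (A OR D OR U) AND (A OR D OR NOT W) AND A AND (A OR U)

Case A = True:
  Clause (NOT A) is falsified — contradiction.
Case A = False:
  Clause (A) is falsified — contradiction.
Both cases fail, so the formula is unsatisfiable.

Unsatisfiable — no assignment works.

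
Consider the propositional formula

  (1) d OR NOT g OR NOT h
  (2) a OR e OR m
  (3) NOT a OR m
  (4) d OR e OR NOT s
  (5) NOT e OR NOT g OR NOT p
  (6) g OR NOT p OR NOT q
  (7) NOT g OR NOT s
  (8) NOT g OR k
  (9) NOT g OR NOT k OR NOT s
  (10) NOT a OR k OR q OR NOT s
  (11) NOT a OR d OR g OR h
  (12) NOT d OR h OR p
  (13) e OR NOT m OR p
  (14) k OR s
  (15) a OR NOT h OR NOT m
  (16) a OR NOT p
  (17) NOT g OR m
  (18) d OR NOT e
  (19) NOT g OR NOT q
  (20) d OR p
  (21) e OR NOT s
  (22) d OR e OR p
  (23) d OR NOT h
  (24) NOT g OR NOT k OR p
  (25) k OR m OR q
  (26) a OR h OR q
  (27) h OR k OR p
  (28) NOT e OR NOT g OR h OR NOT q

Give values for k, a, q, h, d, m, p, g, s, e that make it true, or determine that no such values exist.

Set k = True.
Set a = True.
  then (NOT a OR m) forces m = True.
Set q = True.
  then (NOT g OR NOT q) forces g = False.
  then (g OR NOT p OR NOT q) forces p = False.
  then (e OR NOT m OR p) forces e = True.
  then (d OR NOT e) forces d = True.
  then (NOT d OR h OR p) forces h = True.
Set s = False.
All clauses satisfied.

k = True; a = True; q = True; h = True; d = True; m = True; p = False; g = False; s = False; e = True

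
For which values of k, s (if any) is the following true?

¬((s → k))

k: False, s: True

  ¬((s → k)) = True
    s → k = False
The formula evaluates to True.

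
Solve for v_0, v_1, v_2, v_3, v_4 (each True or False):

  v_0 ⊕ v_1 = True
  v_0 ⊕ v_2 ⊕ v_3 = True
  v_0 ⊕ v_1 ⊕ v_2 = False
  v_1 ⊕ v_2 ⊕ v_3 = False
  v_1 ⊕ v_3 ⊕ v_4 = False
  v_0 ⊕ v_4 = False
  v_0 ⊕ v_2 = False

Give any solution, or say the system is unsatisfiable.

v_0: True, v_1: False, v_2: True, v_3: True, v_4: True

v_0 ⊕ v_1 = T ⊕ F = True ✓
v_0 ⊕ v_2 ⊕ v_3 = T ⊕ T ⊕ T = True ✓
v_0 ⊕ v_1 ⊕ v_2 = T ⊕ F ⊕ T = False ✓
v_1 ⊕ v_2 ⊕ v_3 = F ⊕ T ⊕ T = False ✓
v_1 ⊕ v_3 ⊕ v_4 = F ⊕ T ⊕ T = False ✓
v_0 ⊕ v_4 = T ⊕ T = False ✓
v_0 ⊕ v_2 = T ⊕ T = False ✓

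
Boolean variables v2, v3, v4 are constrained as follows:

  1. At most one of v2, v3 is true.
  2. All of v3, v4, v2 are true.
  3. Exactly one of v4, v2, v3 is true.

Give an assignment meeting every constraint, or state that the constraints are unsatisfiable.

UNSATISFIABLE

Case v4 = True:
  (2) forces v3 = True.
  Constraint (3) is violated (v4=T, v3=T) — contradiction.
Case v4 = False:
  Constraint (2) is violated (v4=F) — contradiction.
Both cases fail — unsatisfiable.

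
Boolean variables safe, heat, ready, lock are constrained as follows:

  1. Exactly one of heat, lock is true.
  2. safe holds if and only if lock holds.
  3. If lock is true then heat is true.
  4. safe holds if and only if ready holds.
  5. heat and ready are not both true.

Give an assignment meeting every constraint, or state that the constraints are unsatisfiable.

safe=F, heat=T, ready=F, lock=F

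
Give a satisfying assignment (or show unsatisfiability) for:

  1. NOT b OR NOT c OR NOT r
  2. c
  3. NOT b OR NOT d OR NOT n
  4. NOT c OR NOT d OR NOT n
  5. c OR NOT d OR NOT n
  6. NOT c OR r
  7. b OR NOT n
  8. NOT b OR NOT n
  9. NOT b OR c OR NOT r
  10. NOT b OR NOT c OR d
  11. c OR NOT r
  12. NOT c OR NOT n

Unit clause (c) forces c = True.
In (NOT c OR r) only r is left, so r = True.
In (NOT c OR NOT n) only NOT n is left, so n = False.
In (NOT b OR NOT c OR NOT r) only NOT b is left, so b = False.
Set d = True.
All clauses satisfied.

d: True, r: True, b: False, n: False, c: True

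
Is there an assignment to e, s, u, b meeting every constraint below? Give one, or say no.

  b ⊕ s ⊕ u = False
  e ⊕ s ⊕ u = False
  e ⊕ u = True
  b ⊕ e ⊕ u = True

e=F; s=T; u=T; b=F

b ⊕ s ⊕ u = F ⊕ T ⊕ T = False ✓
e ⊕ s ⊕ u = F ⊕ T ⊕ T = False ✓
e ⊕ u = F ⊕ T = True ✓
b ⊕ e ⊕ u = F ⊕ F ⊕ T = True ✓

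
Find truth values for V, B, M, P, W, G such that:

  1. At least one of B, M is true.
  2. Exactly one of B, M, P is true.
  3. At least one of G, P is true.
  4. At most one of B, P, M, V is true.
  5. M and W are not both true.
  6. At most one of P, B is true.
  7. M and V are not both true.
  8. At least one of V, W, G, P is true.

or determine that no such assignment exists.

V = False, B = False, M = True, P = False, W = False, G = True

  (1) {B, M}: 1 true — at least one ✓
  (2) {B, M, P}: 1 true — exactly one ✓
  (3) {G, P}: 1 true — at least one ✓
  (4) {B, P, M, V}: 1 true — at most one ✓
  (5) M=T, W=F — not both ✓
  (6) {P, B}: 0 true — at most one ✓
  (7) M=T, V=F — not both ✓
  (8) {V, W, G, P}: 1 true — at least one ✓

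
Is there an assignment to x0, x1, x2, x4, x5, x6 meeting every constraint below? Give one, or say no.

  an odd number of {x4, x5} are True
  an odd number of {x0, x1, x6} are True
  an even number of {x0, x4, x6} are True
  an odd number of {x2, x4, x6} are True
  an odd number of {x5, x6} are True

x0: False; x1: True; x2: True; x4: False; x5: True; x6: False

{x4, x5}: 1 true → odd ✓
{x0, x1, x6}: 1 true → odd ✓
{x0, x4, x6}: 0 true → even ✓
{x2, x4, x6}: 1 true → odd ✓
{x5, x6}: 1 true → odd ✓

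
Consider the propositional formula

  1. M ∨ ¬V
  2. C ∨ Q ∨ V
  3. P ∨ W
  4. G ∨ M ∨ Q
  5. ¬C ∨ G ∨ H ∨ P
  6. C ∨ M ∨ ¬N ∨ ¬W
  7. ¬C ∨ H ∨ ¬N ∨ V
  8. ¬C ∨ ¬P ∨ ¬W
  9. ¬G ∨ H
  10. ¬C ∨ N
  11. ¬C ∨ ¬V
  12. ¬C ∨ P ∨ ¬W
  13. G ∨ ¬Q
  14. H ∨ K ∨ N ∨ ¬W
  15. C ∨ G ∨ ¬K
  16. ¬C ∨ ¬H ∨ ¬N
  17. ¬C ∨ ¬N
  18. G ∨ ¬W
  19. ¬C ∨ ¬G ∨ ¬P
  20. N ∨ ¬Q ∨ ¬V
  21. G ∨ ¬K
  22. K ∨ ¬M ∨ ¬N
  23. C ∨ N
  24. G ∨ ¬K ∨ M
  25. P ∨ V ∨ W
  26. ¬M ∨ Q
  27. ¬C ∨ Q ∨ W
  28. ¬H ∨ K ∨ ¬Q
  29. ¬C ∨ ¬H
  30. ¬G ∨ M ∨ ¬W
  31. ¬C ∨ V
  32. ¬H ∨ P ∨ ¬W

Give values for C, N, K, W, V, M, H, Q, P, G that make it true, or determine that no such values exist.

C: False, N: True, K: True, W: False, V: False, M: True, H: True, Q: True, P: True, G: True

Try C = True:
  (¬C ∨ N) forces N = True.
  clause (¬C ∨ ¬N) is falsified — backtrack.
So C = False.
  then (C ∨ N) forces N = True.
Set K = True.
  then (C ∨ G ∨ ¬K) forces G = True.
  then (¬G ∨ H) forces H = True.
Set W = False.
  then (P ∨ W) forces P = True.
Set V = False.
  then (C ∨ Q ∨ V) forces Q = True.
Set M = True.
All clauses satisfied.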